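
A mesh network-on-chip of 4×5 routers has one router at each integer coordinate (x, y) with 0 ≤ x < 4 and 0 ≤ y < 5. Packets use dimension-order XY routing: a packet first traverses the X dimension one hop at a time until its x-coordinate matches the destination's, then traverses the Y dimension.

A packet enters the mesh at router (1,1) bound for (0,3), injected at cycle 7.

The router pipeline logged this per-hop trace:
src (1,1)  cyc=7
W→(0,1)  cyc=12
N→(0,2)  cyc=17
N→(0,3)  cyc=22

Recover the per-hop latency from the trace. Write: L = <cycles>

Δcyc across hop 0→1: 12 − 7 = 5.
That increment is L by definition: L = 5.

L = 5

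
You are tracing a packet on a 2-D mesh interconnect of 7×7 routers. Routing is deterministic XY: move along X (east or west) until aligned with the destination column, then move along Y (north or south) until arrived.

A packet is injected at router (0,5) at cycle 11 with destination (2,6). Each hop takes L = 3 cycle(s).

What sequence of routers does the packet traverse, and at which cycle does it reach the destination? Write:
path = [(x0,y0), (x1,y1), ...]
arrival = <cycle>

path = [(0,5), (1,5), (2,5), (2,6)]
arrival = 20

  0. router=(0,5) cycle=11 (inject)
  1. router=(1,5) cycle=14 dir=E
  2. router=(2,5) cycle=17 dir=E
  3. router=(2,6) cycle=20 dir=N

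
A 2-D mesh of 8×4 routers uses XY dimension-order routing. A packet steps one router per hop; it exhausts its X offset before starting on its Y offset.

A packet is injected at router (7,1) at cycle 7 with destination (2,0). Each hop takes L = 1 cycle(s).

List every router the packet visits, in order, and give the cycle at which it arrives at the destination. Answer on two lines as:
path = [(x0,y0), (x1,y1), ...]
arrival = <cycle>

path = [(7,1), (6,1), (5,1), (4,1), (3,1), (2,1), (2,0)]
arrival = 13

[0] x=7 y=1 t=7
[1] x=6 y=1 t=8 →W
[2] x=5 y=1 t=9 →W
[3] x=4 y=1 t=10 →W
[4] x=3 y=1 t=11 →W
[5] x=2 y=1 t=12 →W
[6] x=2 y=0 t=13 →S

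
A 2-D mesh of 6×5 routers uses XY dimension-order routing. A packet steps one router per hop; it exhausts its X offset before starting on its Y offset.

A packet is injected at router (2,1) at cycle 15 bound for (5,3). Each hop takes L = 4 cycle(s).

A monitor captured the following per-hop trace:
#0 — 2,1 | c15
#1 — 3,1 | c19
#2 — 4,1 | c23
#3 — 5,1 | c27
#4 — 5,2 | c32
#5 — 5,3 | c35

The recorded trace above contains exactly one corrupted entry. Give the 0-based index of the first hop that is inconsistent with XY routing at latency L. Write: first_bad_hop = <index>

[1] (+1,+0) / 4c ⇒ ok
[2] (+1,+0) / 4c ⇒ ok
[3] (+1,+0) / 4c ⇒ ok
[4] (+0,+1) / 5c ⇒ BAD: Δcyc=5≠L

first_bad_hop = 4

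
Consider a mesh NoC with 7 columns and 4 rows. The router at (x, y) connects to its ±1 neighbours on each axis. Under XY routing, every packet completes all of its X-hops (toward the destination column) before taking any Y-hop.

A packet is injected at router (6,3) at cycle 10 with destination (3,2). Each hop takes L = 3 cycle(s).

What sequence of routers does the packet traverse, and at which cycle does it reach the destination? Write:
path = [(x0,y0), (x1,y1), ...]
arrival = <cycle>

src (6,3)  cyc=10
W→(5,3)  cyc=13
W→(4,3)  cyc=16
W→(3,3)  cyc=19
S→(3,2)  cyc=22

path = [(6,3), (5,3), (4,3), (3,3), (3,2)]
arrival = 22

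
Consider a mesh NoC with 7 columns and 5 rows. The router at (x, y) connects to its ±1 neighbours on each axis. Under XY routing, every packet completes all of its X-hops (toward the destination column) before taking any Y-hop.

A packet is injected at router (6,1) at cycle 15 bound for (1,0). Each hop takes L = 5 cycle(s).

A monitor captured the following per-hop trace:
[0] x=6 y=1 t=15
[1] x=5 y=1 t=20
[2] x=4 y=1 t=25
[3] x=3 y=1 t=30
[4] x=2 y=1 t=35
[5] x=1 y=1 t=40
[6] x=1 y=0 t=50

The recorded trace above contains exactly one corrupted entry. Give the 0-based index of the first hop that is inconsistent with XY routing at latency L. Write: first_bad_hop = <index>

first_bad_hop = 6

  1: Δx=-1 Δy=+0 Δt=5 [ok]
  2: Δx=-1 Δy=+0 Δt=5 [ok]
  3: Δx=-1 Δy=+0 Δt=5 [ok]
  4: Δx=-1 Δy=+0 Δt=5 [ok]
  5: Δx=-1 Δy=+0 Δt=5 [ok]
  6: Δx=+0 Δy=-1 Δt=10 [BAD: Δcyc=10≠L]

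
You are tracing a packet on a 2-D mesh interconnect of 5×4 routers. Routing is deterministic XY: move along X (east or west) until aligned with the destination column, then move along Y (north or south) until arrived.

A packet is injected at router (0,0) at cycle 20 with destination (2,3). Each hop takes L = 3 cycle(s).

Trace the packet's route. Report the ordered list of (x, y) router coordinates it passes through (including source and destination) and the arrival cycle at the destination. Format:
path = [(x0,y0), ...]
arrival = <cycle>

hop 0: (0,0) @ cyc 20
hop 1: (1,0) @ cyc 23  [E]
hop 2: (2,0) @ cyc 26  [E]
hop 3: (2,1) @ cyc 29  [N]
hop 4: (2,2) @ cyc 32  [N]
hop 5: (2,3) @ cyc 35  [N]

path = [(0,0), (1,0), (2,0), (2,1), (2,2), (2,3)]
arrival = 35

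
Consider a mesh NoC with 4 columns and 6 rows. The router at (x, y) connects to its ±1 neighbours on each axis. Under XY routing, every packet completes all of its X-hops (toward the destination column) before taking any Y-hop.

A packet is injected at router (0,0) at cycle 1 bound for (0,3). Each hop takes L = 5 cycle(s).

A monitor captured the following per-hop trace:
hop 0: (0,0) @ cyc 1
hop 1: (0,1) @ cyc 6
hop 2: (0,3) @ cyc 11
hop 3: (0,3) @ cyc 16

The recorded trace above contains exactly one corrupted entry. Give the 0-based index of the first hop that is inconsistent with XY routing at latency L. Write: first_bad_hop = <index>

check 1→ d=(0,1) cyc+5: ok
check 2→ d=(0,2) cyc+5: BAD: non-unit step

first_bad_hop = 2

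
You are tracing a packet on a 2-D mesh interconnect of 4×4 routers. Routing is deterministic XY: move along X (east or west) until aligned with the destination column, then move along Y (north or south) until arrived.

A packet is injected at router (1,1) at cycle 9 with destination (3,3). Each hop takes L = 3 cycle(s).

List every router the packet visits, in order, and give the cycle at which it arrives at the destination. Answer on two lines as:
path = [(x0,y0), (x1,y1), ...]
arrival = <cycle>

path = [(1,1), (2,1), (3,1), (3,2), (3,3)]
arrival = 21

t=9: at (1,1)
t=12: at (2,1) after E
t=15: at (3,1) after E
t=18: at (3,2) after N
t=21: at (3,3) after N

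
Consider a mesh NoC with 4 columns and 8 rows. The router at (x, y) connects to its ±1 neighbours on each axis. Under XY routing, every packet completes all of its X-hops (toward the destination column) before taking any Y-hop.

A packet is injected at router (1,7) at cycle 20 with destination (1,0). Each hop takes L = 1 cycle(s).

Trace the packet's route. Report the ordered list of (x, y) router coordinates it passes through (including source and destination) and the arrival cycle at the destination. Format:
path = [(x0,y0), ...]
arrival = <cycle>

path = [(1,7), (1,6), (1,5), (1,4), (1,3), (1,2), (1,1), (1,0)]
arrival = 27

  0. router=(1,7) cycle=20 (inject)
  1. router=(1,6) cycle=21 dir=S
  2. router=(1,5) cycle=22 dir=S
  3. router=(1,4) cycle=23 dir=S
  4. router=(1,3) cycle=24 dir=S
  5. router=(1,2) cycle=25 dir=S
  6. router=(1,1) cycle=26 dir=S
  7. router=(1,0) cycle=27 dir=S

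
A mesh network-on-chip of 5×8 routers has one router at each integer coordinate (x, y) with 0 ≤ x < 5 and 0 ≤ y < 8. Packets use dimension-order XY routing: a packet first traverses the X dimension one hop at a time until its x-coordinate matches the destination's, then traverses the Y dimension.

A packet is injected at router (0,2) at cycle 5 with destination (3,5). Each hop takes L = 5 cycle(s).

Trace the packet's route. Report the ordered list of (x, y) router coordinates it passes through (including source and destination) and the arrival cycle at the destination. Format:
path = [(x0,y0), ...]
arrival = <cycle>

src (0,2)  cyc=5
E→(1,2)  cyc=10
E→(2,2)  cyc=15
E→(3,2)  cyc=20
N→(3,3)  cyc=25
N→(3,4)  cyc=30
N→(3,5)  cyc=35

path = [(0,2), (1,2), (2,2), (3,2), (3,3), (3,4), (3,5)]
arrival = 35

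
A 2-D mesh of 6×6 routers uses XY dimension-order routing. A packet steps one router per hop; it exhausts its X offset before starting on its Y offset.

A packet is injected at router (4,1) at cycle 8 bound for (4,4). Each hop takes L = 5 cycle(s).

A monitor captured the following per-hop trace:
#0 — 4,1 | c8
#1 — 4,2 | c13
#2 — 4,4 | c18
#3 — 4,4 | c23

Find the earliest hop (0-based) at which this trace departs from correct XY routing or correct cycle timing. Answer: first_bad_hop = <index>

hop 1: step (+0,+1), +5 cyc — ok
hop 2: step (+0,+2), +5 cyc — BAD: non-unit step

first_bad_hop = 2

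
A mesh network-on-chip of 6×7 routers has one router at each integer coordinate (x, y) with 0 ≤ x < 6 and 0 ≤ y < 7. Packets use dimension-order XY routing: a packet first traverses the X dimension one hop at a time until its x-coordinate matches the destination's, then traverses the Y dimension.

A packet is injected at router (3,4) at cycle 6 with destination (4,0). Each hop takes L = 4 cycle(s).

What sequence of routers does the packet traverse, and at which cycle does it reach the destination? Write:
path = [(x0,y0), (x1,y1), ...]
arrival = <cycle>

path = [(3,4), (4,4), (4,3), (4,2), (4,1), (4,0)]
arrival = 26

hop 0: (3,4) @ cyc 6
hop 1: (4,4) @ cyc 10  [E]
hop 2: (4,3) @ cyc 14  [S]
hop 3: (4,2) @ cyc 18  [S]
hop 4: (4,1) @ cyc 22  [S]
hop 5: (4,0) @ cyc 26  [S]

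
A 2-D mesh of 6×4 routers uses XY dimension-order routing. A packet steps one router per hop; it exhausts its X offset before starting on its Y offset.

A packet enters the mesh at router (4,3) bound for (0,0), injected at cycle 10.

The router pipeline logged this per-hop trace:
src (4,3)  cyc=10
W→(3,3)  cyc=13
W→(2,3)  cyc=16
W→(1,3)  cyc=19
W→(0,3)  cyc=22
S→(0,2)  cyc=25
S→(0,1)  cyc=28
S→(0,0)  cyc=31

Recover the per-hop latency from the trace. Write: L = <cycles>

Between hops 0 and 1 the cycle counter advances 13 − 10 = 3.
That increment is L by definition: L = 3.

L = 3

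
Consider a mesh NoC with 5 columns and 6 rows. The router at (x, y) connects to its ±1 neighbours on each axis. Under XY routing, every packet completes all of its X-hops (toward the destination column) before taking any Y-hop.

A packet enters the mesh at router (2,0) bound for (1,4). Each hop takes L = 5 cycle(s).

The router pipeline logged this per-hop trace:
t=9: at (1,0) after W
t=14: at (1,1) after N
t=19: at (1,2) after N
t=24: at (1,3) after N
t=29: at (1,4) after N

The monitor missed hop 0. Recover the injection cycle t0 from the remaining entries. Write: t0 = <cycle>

t0 = 4

Hop 1 reached at cycle 9; hop k is at t0 + k·L.
Therefore t0 = 9 − L = 4.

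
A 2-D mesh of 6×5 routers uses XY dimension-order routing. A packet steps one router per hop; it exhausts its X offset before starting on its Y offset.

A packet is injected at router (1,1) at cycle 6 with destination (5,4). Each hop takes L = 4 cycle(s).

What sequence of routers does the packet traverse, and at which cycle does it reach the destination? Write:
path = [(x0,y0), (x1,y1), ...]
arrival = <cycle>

path = [(1,1), (2,1), (3,1), (4,1), (5,1), (5,2), (5,3), (5,4)]
arrival = 34

  0. router=(1,1) cycle=6 (inject)
  1. router=(2,1) cycle=10 dir=E
  2. router=(3,1) cycle=14 dir=E
  3. router=(4,1) cycle=18 dir=E
  4. router=(5,1) cycle=22 dir=E
  5. router=(5,2) cycle=26 dir=N
  6. router=(5,3) cycle=30 dir=N
  7. router=(5,4) cycle=34 dir=N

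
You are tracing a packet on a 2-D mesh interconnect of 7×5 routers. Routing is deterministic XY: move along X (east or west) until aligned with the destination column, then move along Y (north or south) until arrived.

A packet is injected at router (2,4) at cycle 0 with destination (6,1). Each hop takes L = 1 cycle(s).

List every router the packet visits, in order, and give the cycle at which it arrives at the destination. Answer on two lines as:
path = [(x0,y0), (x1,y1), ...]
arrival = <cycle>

path = [(2,4), (3,4), (4,4), (5,4), (6,4), (6,3), (6,2), (6,1)]
arrival = 7

  0. router=(2,4) cycle=0 (inject)
  1. router=(3,4) cycle=1 dir=E
  2. router=(4,4) cycle=2 dir=E
  3. router=(5,4) cycle=3 dir=E
  4. router=(6,4) cycle=4 dir=E
  5. router=(6,3) cycle=5 dir=S
  6. router=(6,2) cycle=6 dir=S
  7. router=(6,1) cycle=7 dir=S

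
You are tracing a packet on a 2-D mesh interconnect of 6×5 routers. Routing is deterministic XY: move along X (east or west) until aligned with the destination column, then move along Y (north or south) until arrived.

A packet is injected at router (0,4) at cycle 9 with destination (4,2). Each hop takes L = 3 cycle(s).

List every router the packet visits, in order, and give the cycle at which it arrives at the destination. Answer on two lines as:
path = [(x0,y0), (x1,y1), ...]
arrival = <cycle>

t=9: at (0,4)
t=12: at (1,4) after E
t=15: at (2,4) after E
t=18: at (3,4) after E
t=21: at (4,4) after E
t=24: at (4,3) after S
t=27: at (4,2) after S

path = [(0,4), (1,4), (2,4), (3,4), (4,4), (4,3), (4,2)]
arrival = 27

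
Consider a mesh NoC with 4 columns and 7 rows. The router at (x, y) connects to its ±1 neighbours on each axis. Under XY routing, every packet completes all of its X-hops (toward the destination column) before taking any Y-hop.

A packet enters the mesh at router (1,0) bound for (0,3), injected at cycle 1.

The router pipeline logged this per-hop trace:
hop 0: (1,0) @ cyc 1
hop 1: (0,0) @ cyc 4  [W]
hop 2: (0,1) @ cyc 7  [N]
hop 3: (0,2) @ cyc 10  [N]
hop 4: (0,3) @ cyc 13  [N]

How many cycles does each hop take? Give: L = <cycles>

From hop 0 (1) to hop 1 (4): +3 cycles.
Per-hop latency L = Δcyc = 3.

L = 3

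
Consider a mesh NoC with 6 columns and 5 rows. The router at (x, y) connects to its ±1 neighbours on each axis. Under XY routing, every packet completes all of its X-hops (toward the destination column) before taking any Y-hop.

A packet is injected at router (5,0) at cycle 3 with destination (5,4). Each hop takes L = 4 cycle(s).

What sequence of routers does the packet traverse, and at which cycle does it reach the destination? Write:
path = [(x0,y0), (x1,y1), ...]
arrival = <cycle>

hop 0: (5,0) @ cyc 3
hop 1: (5,1) @ cyc 7  [N]
hop 2: (5,2) @ cyc 11  [N]
hop 3: (5,3) @ cyc 15  [N]
hop 4: (5,4) @ cyc 19  [N]

path = [(5,0), (5,1), (5,2), (5,3), (5,4)]
arrival = 19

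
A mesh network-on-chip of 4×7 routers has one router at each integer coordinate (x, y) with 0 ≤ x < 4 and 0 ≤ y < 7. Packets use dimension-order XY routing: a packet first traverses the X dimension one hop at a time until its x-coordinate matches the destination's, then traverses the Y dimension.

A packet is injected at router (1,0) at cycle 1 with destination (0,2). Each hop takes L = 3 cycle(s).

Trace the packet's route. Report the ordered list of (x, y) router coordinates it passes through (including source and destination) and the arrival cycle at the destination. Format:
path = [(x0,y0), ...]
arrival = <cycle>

path = [(1,0), (0,0), (0,1), (0,2)]
arrival = 10

src (1,0)  cyc=1
W→(0,0)  cyc=4
N→(0,1)  cyc=7
N→(0,2)  cyc=10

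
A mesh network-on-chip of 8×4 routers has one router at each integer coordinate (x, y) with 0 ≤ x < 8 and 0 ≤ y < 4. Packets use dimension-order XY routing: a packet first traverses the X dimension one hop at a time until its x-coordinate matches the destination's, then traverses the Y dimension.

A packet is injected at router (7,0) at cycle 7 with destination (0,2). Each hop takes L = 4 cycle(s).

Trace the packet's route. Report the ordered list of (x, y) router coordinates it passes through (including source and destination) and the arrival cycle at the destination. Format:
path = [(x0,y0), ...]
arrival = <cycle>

#0 — 7,0 | c7
#1 — 6,0 | c11 | W
#2 — 5,0 | c15 | W
#3 — 4,0 | c19 | W
#4 — 3,0 | c23 | W
#5 — 2,0 | c27 | W
#6 — 1,0 | c31 | W
#7 — 0,0 | c35 | W
#8 — 0,1 | c39 | N
#9 — 0,2 | c43 | N

path = [(7,0), (6,0), (5,0), (4,0), (3,0), (2,0), (1,0), (0,0), (0,1), (0,2)]
arrival = 43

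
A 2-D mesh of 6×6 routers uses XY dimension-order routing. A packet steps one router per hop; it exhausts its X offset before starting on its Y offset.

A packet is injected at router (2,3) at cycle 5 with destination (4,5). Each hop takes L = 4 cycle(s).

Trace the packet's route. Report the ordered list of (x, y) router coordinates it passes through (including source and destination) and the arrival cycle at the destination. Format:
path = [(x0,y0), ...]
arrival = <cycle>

path = [(2,3), (3,3), (4,3), (4,4), (4,5)]
arrival = 21

src (2,3)  cyc=5
E→(3,3)  cyc=9
E→(4,3)  cyc=13
N→(4,4)  cyc=17
N→(4,5)  cyc=21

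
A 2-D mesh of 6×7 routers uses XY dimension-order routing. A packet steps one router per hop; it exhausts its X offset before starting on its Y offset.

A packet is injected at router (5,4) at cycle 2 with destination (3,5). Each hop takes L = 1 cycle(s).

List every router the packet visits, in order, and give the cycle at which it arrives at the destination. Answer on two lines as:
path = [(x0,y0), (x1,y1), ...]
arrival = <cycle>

hop 0: (5,4) @ cyc 2
hop 1: (4,4) @ cyc 3  [W]
hop 2: (3,4) @ cyc 4  [W]
hop 3: (3,5) @ cyc 5  [N]

path = [(5,4), (4,4), (3,4), (3,5)]
arrival = 5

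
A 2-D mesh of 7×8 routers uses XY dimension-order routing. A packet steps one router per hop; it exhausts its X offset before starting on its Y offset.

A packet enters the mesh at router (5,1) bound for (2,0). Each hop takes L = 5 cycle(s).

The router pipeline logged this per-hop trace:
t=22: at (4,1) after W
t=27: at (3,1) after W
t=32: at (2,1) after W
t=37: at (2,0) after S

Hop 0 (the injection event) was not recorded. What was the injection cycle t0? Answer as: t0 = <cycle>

t0 = 17

Hop 1 reached at cycle 22; hop k is at t0 + k·L.
t0 = cyc[1] − L = 22 − 5 = 17.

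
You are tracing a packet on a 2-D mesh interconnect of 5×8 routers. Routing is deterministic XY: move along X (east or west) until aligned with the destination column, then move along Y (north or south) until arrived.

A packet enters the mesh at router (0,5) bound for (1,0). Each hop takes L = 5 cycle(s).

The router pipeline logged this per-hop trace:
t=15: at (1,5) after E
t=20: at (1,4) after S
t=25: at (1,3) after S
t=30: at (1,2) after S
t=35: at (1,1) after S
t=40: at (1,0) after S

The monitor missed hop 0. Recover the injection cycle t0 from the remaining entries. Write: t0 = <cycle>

The first recorded entry is hop 1 at cycle 15.
So t0 = 15 − 1·5 = 10.

t0 = 10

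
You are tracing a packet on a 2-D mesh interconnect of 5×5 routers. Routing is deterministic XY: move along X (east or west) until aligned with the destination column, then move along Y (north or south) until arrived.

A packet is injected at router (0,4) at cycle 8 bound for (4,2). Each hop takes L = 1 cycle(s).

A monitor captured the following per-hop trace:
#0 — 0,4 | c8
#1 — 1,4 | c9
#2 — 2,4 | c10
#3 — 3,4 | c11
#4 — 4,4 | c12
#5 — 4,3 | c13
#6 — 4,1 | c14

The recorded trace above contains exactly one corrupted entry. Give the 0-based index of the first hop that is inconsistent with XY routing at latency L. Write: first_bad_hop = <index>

  1: Δx=+1 Δy=+0 Δt=1 [ok]
  2: Δx=+1 Δy=+0 Δt=1 [ok]
  3: Δx=+1 Δy=+0 Δt=1 [ok]
  4: Δx=+1 Δy=+0 Δt=1 [ok]
  5: Δx=+0 Δy=-1 Δt=1 [ok]
  6: Δx=+0 Δy=-2 Δt=1 [BAD: non-unit step]

first_bad_hop = 6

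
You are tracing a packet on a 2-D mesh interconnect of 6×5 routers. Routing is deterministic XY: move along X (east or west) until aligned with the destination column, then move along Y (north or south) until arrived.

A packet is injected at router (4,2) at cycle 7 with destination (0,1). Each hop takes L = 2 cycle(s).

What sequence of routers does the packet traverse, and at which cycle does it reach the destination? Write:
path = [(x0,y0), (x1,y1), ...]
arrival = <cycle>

path = [(4,2), (3,2), (2,2), (1,2), (0,2), (0,1)]
arrival = 17

[0] x=4 y=2 t=7
[1] x=3 y=2 t=9 →W
[2] x=2 y=2 t=11 →W
[3] x=1 y=2 t=13 →W
[4] x=0 y=2 t=15 →W
[5] x=0 y=1 t=17 →S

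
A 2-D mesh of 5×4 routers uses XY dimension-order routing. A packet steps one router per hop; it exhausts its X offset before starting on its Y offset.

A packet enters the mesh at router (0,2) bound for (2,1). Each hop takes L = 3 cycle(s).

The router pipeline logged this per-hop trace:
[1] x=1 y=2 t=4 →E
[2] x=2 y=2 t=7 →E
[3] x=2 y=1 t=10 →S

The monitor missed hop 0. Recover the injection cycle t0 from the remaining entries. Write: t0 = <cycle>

cyc[1] = 4 and cyc[k] = t0 + k·L for every k.
So t0 = 4 − 1·3 = 1.

t0 = 1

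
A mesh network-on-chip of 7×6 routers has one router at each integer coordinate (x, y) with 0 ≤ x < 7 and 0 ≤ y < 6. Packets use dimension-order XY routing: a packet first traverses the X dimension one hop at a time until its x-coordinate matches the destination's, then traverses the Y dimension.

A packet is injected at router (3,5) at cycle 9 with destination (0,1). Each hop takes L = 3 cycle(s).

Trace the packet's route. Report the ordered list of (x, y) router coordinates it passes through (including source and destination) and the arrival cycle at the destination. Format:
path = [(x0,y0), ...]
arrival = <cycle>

t=9: at (3,5)
t=12: at (2,5) after W
t=15: at (1,5) after W
t=18: at (0,5) after W
t=21: at (0,4) after S
t=24: at (0,3) after S
t=27: at (0,2) after S
t=30: at (0,1) after S

path = [(3,5), (2,5), (1,5), (0,5), (0,4), (0,3), (0,2), (0,1)]
arrival = 30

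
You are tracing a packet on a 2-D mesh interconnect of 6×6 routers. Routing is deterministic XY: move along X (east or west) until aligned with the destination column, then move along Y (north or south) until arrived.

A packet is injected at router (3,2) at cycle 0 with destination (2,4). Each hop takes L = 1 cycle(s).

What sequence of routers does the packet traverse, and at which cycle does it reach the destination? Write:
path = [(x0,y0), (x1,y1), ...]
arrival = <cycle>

[0] x=3 y=2 t=0
[1] x=2 y=2 t=1 →W
[2] x=2 y=3 t=2 →N
[3] x=2 y=4 t=3 →N

path = [(3,2), (2,2), (2,3), (2,4)]
arrival = 3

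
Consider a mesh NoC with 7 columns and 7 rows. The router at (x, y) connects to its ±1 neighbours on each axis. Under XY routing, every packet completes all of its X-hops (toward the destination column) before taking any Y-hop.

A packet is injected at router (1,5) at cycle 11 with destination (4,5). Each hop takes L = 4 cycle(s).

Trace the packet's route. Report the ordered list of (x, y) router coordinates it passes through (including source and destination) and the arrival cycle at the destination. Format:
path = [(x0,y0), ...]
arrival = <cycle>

src (1,5)  cyc=11
E→(2,5)  cyc=15
E→(3,5)  cyc=19
E→(4,5)  cyc=23

path = [(1,5), (2,5), (3,5), (4,5)]
arrival = 23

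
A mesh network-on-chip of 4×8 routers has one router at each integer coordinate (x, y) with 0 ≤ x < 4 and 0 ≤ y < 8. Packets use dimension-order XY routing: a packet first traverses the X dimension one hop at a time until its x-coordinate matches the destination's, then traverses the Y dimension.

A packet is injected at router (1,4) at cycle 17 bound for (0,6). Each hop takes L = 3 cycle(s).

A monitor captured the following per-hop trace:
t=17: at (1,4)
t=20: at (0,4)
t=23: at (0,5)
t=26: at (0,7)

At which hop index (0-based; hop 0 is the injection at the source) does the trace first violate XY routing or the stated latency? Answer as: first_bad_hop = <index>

[1] (-1,+0) / 3c ⇒ ok
[2] (+0,+1) / 3c ⇒ ok
[3] (+0,+2) / 3c ⇒ BAD: non-unit step

first_bad_hop = 3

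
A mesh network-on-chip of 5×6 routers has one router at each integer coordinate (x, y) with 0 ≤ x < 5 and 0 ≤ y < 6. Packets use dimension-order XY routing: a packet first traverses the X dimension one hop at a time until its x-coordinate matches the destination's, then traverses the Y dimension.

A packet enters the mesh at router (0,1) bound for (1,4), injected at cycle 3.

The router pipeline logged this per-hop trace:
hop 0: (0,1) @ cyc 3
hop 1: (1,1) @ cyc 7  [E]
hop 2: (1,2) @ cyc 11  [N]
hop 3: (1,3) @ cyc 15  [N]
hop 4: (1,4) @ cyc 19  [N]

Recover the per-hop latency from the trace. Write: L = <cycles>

L = 4

cyc[1] − cyc[0] = 7 − 3 = 4.
Each hop adds L, hence L = 4.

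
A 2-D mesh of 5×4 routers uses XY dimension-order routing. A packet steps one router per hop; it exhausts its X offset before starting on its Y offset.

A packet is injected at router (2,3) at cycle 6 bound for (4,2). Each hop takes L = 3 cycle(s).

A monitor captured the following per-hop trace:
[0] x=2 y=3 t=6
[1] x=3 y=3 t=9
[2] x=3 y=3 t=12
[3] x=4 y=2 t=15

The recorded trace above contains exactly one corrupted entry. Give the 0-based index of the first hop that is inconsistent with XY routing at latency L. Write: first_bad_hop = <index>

first_bad_hop = 2

  1: Δx=+1 Δy=+0 Δt=3 [ok]
  2: Δx=+0 Δy=+0 Δt=3 [BAD: non-unit step]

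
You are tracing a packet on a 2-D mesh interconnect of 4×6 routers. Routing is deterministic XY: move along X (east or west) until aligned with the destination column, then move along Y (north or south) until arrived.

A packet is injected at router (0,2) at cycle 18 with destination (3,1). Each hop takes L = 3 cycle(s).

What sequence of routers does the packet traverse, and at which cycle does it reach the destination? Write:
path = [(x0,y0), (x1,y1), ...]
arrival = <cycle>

path = [(0,2), (1,2), (2,2), (3,2), (3,1)]
arrival = 30

  0. router=(0,2) cycle=18 (inject)
  1. router=(1,2) cycle=21 dir=E
  2. router=(2,2) cycle=24 dir=E
  3. router=(3,2) cycle=27 dir=E
  4. router=(3,1) cycle=30 dir=S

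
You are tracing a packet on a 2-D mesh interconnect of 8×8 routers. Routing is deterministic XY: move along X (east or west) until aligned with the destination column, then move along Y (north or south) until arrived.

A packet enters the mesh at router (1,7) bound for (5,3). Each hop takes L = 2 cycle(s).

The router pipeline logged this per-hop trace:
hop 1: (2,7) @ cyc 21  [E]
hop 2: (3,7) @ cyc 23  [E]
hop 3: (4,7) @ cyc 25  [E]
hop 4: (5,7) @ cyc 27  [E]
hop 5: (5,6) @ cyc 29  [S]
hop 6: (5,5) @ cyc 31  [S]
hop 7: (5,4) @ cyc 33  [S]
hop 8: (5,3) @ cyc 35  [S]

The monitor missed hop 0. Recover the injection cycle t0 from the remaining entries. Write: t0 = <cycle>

At hop 1 the cycle is 21; in general cyc_k = t0 + kL.
So t0 = 21 − 1·2 = 19.

t0 = 19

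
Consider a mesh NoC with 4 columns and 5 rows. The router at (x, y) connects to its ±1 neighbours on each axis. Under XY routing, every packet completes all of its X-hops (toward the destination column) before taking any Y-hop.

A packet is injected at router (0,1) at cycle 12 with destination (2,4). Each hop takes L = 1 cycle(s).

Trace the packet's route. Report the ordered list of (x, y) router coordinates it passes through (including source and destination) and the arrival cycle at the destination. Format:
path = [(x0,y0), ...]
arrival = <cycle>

path = [(0,1), (1,1), (2,1), (2,2), (2,3), (2,4)]
arrival = 17

  0. router=(0,1) cycle=12 (inject)
  1. router=(1,1) cycle=13 dir=E
  2. router=(2,1) cycle=14 dir=E
  3. router=(2,2) cycle=15 dir=N
  4. router=(2,3) cycle=16 dir=N
  5. router=(2,4) cycle=17 dir=N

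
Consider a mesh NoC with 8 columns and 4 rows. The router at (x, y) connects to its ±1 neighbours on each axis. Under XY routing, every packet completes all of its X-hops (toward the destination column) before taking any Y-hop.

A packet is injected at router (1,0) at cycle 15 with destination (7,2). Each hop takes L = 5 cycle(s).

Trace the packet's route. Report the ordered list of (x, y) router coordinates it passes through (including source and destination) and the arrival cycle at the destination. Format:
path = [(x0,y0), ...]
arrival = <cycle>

path = [(1,0), (2,0), (3,0), (4,0), (5,0), (6,0), (7,0), (7,1), (7,2)]
arrival = 55

#0 — 1,0 | c15
#1 — 2,0 | c20 | E
#2 — 3,0 | c25 | E
#3 — 4,0 | c30 | E
#4 — 5,0 | c35 | E
#5 — 6,0 | c40 | E
#6 — 7,0 | c45 | E
#7 — 7,1 | c50 | N
#8 — 7,2 | c55 | N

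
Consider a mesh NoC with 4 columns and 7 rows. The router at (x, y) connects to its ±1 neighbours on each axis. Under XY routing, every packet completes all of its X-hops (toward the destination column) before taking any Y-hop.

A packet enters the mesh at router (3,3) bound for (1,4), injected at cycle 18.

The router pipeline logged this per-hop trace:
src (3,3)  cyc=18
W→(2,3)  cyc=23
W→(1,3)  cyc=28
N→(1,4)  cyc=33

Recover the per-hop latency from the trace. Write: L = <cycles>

L = 5

Between hops 0 and 1 the cycle counter advances 23 − 18 = 5.
Per-hop latency L = Δcyc = 5.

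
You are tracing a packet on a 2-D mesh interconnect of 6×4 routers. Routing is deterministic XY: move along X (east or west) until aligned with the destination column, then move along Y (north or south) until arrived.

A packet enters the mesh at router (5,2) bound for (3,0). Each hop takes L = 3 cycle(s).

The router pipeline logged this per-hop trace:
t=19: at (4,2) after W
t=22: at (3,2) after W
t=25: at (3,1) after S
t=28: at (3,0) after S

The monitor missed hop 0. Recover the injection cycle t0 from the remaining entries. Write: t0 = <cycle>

t0 = 16

At hop 1 the cycle is 19; in general cyc_k = t0 + kL.
t0 = cyc[1] − L = 19 − 3 = 16.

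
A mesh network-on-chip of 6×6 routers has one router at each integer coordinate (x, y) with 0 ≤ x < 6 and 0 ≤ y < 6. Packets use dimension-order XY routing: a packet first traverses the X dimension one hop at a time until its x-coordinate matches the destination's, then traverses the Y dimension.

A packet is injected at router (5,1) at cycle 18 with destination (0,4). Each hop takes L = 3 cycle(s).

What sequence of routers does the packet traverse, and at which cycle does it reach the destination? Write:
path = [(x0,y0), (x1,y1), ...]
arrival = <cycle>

  0. router=(5,1) cycle=18 (inject)
  1. router=(4,1) cycle=21 dir=W
  2. router=(3,1) cycle=24 dir=W
  3. router=(2,1) cycle=27 dir=W
  4. router=(1,1) cycle=30 dir=W
  5. router=(0,1) cycle=33 dir=W
  6. router=(0,2) cycle=36 dir=N
  7. router=(0,3) cycle=39 dir=N
  8. router=(0,4) cycle=42 dir=N

path = [(5,1), (4,1), (3,1), (2,1), (1,1), (0,1), (0,2), (0,3), (0,4)]
arrival = 42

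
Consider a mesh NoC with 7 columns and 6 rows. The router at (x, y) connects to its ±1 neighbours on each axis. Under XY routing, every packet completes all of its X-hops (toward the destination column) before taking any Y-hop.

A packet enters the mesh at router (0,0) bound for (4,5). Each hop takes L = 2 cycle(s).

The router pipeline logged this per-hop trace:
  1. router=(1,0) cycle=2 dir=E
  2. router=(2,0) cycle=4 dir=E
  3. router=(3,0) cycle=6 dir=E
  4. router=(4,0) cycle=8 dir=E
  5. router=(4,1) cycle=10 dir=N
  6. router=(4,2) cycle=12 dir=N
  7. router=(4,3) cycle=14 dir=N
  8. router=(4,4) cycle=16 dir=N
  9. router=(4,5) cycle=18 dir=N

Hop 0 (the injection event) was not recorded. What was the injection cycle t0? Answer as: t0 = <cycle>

Hop 1 reached at cycle 2; hop k is at t0 + k·L.
Subtract one hop: t0 = 2 − 2 = 0.

t0 = 0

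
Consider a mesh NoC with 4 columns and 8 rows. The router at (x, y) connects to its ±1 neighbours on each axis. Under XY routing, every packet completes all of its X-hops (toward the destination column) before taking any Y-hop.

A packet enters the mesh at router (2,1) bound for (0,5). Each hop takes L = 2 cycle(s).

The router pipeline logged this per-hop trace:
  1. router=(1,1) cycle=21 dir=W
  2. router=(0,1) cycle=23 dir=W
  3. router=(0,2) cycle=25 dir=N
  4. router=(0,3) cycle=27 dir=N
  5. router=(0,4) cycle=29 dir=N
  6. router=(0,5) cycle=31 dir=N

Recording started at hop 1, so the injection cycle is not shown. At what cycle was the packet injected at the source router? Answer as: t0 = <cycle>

cyc[1] = 21 and cyc[k] = t0 + k·L for every k.
Therefore t0 = 21 − L = 19.

t0 = 19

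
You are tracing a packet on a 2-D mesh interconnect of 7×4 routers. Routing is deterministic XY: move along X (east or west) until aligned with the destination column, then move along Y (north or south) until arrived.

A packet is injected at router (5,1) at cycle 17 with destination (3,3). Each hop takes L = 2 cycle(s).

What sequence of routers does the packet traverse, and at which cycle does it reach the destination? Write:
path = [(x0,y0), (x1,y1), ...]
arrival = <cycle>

path = [(5,1), (4,1), (3,1), (3,2), (3,3)]
arrival = 25

hop 0: (5,1) @ cyc 17
hop 1: (4,1) @ cyc 19  [W]
hop 2: (3,1) @ cyc 21  [W]
hop 3: (3,2) @ cyc 23  [N]
hop 4: (3,3) @ cyc 25  [N]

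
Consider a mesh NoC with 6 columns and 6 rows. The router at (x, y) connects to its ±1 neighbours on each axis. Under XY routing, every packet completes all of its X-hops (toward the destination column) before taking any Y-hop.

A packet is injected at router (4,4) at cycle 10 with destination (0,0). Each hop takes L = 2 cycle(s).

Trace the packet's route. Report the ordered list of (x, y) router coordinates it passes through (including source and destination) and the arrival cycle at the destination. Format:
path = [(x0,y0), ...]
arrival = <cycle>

path = [(4,4), (3,4), (2,4), (1,4), (0,4), (0,3), (0,2), (0,1), (0,0)]
arrival = 26

t=10: at (4,4)
t=12: at (3,4) after W
t=14: at (2,4) after W
t=16: at (1,4) after W
t=18: at (0,4) after W
t=20: at (0,3) after S
t=22: at (0,2) after S
t=24: at (0,1) after S
t=26: at (0,0) after S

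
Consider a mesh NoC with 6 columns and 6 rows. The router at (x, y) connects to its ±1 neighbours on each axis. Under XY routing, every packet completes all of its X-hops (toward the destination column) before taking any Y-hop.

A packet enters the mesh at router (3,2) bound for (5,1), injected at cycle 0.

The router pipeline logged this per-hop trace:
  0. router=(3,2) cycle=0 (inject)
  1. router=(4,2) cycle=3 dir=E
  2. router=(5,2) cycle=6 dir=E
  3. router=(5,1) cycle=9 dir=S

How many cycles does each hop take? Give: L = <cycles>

L = 3

Between hops 0 and 1 the cycle counter advances 3 − 0 = 3.
One hop costs L cycles, so L = 3.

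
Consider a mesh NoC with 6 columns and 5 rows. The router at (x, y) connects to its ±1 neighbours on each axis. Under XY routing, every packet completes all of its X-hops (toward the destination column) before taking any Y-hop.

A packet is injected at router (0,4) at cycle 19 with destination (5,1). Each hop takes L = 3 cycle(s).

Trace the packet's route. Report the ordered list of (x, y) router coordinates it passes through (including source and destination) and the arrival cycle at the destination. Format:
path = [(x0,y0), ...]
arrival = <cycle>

path = [(0,4), (1,4), (2,4), (3,4), (4,4), (5,4), (5,3), (5,2), (5,1)]
arrival = 43

hop 0: (0,4) @ cyc 19
hop 1: (1,4) @ cyc 22  [E]
hop 2: (2,4) @ cyc 25  [E]
hop 3: (3,4) @ cyc 28  [E]
hop 4: (4,4) @ cyc 31  [E]
hop 5: (5,4) @ cyc 34  [E]
hop 6: (5,3) @ cyc 37  [S]
hop 7: (5,2) @ cyc 40  [S]
hop 8: (5,1) @ cyc 43  [S]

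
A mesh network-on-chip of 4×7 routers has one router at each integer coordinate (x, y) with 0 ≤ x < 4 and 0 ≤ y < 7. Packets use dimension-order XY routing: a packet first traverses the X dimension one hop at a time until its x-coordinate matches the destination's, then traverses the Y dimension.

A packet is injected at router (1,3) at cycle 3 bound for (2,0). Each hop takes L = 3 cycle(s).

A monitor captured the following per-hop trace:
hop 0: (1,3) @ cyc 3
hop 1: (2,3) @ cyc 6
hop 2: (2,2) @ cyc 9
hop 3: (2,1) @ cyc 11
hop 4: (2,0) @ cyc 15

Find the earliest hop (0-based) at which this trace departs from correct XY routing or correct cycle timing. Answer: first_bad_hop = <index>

check 1→ d=(1,0) cyc+3: ok
check 2→ d=(0,-1) cyc+3: ok
check 3→ d=(0,-1) cyc+2: BAD: Δcyc=2≠L

first_bad_hop = 3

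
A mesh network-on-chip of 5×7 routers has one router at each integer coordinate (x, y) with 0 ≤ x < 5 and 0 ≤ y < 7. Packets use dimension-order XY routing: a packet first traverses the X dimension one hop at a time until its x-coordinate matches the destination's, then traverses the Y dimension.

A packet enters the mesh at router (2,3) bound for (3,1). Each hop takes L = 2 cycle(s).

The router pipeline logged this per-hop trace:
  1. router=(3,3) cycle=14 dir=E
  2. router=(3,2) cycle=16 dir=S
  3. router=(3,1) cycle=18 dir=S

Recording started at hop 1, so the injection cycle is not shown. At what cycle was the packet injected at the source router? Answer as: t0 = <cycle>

Hop 1 reached at cycle 14; hop k is at t0 + k·L.
Therefore t0 = 14 − L = 12.

t0 = 12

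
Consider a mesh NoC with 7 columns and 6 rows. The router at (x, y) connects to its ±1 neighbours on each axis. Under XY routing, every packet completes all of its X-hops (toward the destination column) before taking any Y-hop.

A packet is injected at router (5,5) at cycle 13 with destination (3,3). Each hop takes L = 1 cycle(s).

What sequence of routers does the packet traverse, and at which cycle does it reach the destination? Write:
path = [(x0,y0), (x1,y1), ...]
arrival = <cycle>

hop 0: (5,5) @ cyc 13
hop 1: (4,5) @ cyc 14  [W]
hop 2: (3,5) @ cyc 15  [W]
hop 3: (3,4) @ cyc 16  [S]
hop 4: (3,3) @ cyc 17  [S]

path = [(5,5), (4,5), (3,5), (3,4), (3,3)]
arrival = 17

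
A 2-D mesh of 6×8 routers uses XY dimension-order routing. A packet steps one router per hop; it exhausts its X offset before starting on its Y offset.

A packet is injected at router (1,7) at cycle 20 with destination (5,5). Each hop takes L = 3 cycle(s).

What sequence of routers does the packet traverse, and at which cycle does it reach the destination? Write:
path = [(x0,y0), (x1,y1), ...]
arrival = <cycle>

src (1,7)  cyc=20
E→(2,7)  cyc=23
E→(3,7)  cyc=26
E→(4,7)  cyc=29
E→(5,7)  cyc=32
S→(5,6)  cyc=35
S→(5,5)  cyc=38

path = [(1,7), (2,7), (3,7), (4,7), (5,7), (5,6), (5,5)]
arrival = 38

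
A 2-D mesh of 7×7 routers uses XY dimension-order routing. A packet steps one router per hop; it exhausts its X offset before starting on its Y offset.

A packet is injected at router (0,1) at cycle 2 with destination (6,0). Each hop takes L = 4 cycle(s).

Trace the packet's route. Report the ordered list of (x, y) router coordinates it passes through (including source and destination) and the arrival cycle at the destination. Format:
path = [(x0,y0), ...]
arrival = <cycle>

hop 0: (0,1) @ cyc 2
hop 1: (1,1) @ cyc 6  [E]
hop 2: (2,1) @ cyc 10  [E]
hop 3: (3,1) @ cyc 14  [E]
hop 4: (4,1) @ cyc 18  [E]
hop 5: (5,1) @ cyc 22  [E]
hop 6: (6,1) @ cyc 26  [E]
hop 7: (6,0) @ cyc 30  [S]

path = [(0,1), (1,1), (2,1), (3,1), (4,1), (5,1), (6,1), (6,0)]
arrival = 30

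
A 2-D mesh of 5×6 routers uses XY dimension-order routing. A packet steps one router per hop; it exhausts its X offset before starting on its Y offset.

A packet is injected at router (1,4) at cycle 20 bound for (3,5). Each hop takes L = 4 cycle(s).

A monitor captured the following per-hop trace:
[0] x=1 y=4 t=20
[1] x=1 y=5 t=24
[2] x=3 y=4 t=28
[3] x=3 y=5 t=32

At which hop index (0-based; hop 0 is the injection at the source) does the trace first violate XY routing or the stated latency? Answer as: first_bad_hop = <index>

hop 1: step (+0,+1), +4 cyc — BAD: Y-move but x=1≠3

first_bad_hop = 1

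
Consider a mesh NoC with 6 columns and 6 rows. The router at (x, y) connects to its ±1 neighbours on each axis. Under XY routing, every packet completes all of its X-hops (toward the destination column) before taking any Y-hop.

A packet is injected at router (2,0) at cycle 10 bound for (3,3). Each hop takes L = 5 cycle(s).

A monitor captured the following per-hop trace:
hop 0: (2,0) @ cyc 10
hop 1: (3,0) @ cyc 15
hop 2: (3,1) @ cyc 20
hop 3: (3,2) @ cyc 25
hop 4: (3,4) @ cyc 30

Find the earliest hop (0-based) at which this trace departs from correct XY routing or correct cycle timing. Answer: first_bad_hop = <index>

check 1→ d=(1,0) cyc+5: ok
check 2→ d=(0,1) cyc+5: ok
check 3→ d=(0,1) cyc+5: ok
check 4→ d=(0,2) cyc+5: BAD: non-unit step

first_bad_hop = 4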